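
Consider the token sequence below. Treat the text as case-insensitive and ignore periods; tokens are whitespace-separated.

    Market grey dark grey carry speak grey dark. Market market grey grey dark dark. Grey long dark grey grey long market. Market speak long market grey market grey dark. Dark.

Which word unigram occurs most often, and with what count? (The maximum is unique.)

"grey", 10 times

Unigram frequencies (highest first):
  grey: 10
  market: 7
  dark: 7
  long: 3
  speak: 2
  carry: 1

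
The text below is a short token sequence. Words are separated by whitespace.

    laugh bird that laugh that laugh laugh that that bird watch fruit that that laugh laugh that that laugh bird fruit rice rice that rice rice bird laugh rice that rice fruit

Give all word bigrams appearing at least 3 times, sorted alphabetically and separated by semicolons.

Bigram counts meeting the condition (at least 3 times):
  laugh that: 3
  that laugh: 4
  that that: 3

laugh that; that laugh; that that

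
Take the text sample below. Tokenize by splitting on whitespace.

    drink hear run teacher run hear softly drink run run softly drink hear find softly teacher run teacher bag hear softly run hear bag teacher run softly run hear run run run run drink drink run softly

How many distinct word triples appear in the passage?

37 tokens → 35 trigram windows in total.
Repeated trigrams (each contributes count−1 duplicates):
  run run run: 2
  softly run hear: 2
2 duplicate windows → 35 − 2 = 33 distinct.

33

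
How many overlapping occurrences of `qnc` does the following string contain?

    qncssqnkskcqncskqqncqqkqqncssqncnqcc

Sliding a length-3 window over the 36 characters (34 positions):
  position 1–3: qnc
  position 12–14: qnc
  position 18–20: qnc
  position 25–27: qnc
  position 30–32: qnc

5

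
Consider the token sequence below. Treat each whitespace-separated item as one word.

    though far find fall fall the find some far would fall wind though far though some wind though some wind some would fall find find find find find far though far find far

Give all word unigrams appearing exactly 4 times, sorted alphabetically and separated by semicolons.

Unigram counts meeting the condition (exactly 4 times):
  fall: 4
  some: 4

fall; some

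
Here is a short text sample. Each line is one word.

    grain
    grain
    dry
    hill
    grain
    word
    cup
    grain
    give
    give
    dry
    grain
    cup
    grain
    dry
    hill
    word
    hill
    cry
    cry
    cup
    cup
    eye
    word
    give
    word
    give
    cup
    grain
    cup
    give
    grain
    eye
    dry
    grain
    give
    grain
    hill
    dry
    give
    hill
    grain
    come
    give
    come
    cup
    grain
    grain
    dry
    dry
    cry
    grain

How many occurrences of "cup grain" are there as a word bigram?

Scanning the 51 overlapping bigram windows for "cup grain":
  position 7–8: cup grain
  position 13–14: cup grain
  position 28–29: cup grain
  position 46–47: cup grain

4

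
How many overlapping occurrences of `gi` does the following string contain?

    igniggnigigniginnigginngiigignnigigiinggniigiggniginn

9

Sliding a length-2 window over the 53 characters (52 positions):
  position 9–10: gi
  position 14–15: gi
  position 20–21: gi
  position 24–25: gi
  position 27–28: gi
  position 33–34: gi
  position 35–36: gi
  position 44–45: gi
  position 50–51: gi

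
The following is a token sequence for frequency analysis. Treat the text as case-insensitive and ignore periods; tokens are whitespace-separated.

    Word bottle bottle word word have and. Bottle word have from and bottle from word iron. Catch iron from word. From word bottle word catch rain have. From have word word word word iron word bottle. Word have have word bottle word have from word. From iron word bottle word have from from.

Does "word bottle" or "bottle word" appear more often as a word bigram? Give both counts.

"word bottle": 5 occurrences
"bottle word": 6 occurrences

"bottle word" (6 vs 5)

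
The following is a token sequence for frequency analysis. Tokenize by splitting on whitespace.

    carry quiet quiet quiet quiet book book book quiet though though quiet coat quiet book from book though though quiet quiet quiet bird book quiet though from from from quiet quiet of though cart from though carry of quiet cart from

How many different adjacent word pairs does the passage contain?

41 tokens → 40 bigram windows in total.
Repeated bigrams (each contributes count−1 duplicates):
  quiet quiet: 6
  book book: 2
  book quiet: 2
  cart from: 2
  from from: 2
  quiet book: 2
  quiet though: 2
  though quiet: 2
  … (1 more repeated)
13 duplicate windows → 40 − 13 = 27 distinct.

27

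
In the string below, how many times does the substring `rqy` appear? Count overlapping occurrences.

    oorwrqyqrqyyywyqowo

Sliding a length-3 window over the 19 characters (17 positions):
  position 5–7: rqy
  position 9–11: rqy

2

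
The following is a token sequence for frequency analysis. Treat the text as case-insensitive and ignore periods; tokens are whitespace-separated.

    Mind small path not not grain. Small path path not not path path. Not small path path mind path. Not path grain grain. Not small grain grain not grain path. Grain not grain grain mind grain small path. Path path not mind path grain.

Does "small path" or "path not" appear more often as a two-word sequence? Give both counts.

"small path": 4 occurrences
"path not": 5 occurrences

"path not" (5 vs 4)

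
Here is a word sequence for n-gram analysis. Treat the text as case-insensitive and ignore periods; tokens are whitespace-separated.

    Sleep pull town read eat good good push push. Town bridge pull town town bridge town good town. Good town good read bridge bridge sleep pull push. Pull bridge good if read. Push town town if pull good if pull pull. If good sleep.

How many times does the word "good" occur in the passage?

8

Scanning the 44 tokens for "good":
  position 6: good
  position 7: good
  position 17: good
  position 19: good
  position 21: good
  position 30: good
  position 38: good
  position 43: good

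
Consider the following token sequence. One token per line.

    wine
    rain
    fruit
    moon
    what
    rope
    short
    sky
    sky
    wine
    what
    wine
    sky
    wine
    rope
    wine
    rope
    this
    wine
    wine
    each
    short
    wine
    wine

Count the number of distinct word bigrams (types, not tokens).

20

24 tokens → 23 bigram windows in total.
Repeated bigrams (each contributes count−1 duplicates):
  sky wine: 2
  wine rope: 2
  wine wine: 2
3 duplicate windows → 23 − 3 = 20 distinct.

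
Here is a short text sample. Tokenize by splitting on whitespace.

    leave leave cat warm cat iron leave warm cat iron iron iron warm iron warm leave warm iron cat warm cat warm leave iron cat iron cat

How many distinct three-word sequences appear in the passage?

23

27 tokens → 25 trigram windows in total.
Repeated trigrams (each contributes count−1 duplicates):
  cat warm cat: 2
  warm cat iron: 2
2 duplicate windows → 25 − 2 = 23 distinct.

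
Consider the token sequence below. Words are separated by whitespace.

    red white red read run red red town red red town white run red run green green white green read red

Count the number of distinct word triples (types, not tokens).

18

21 tokens → 19 trigram windows in total.
Repeated trigrams (each contributes count−1 duplicates):
  red red town: 2
1 duplicate windows → 19 − 1 = 18 distinct.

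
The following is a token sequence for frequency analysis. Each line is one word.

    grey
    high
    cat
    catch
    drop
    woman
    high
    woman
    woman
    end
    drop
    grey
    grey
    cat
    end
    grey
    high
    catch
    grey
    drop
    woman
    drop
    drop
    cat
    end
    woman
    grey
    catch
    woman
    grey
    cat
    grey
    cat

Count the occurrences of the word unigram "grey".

8

Scanning the 33 tokens for "grey":
  position 1: grey
  position 12: grey
  position 13: grey
  position 16: grey
  position 19: grey
  position 27: grey
  position 30: grey
  position 32: grey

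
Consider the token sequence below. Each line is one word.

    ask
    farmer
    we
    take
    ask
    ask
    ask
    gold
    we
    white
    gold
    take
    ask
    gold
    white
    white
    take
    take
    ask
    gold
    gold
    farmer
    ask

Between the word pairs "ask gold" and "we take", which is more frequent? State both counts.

"ask gold": 3 occurrences
"we take": 1 occurrence

"ask gold" (3 vs 1)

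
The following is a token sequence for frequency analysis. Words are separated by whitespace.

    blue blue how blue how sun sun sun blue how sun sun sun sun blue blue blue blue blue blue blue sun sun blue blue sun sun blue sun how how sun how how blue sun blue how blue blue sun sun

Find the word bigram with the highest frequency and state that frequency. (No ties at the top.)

"blue blue", 9 times

Bigram frequencies (highest first):
  blue blue: 9
  sun sun: 8
  sun blue: 5
  blue sun: 5
  blue how: 4
  how blue: 3
  … (3 more, each ≤ 3)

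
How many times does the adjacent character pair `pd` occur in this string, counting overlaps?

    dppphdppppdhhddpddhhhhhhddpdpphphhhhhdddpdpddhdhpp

5

Sliding a length-2 window over the 50 characters (49 positions):
  position 10–11: pd
  position 16–17: pd
  position 27–28: pd
  position 41–42: pd
  position 43–44: pd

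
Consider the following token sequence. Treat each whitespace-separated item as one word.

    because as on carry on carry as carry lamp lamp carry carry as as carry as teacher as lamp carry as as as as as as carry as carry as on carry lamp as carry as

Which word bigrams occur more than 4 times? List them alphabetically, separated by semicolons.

Bigram counts meeting the condition (more than 4 times):
  as as: 6
  as carry: 5
  carry as: 7

as as; as carry; carry as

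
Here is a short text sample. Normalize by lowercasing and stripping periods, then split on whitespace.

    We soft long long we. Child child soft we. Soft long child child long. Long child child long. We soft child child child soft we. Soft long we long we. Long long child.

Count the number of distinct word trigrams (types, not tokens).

33 tokens → 31 trigram windows in total.
Repeated trigrams (each contributes count−1 duplicates):
  we soft long: 3
  child child long: 2
  child child soft: 2
  child soft we: 2
  long child child: 2
  long long child: 2
  long we long: 2
  soft we soft: 2
9 duplicate windows → 31 − 9 = 22 distinct.

22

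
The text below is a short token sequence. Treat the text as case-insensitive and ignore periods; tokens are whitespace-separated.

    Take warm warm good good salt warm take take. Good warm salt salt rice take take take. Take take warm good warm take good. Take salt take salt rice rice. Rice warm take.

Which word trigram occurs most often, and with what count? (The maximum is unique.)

Trigram frequencies (highest first):
  take take take: 3
  take warm warm: 1
  warm warm good: 1
  warm good good: 1
  good good salt: 1
  good salt warm: 1
  … (23 more, each ≤ 1)

"take take take", 3 times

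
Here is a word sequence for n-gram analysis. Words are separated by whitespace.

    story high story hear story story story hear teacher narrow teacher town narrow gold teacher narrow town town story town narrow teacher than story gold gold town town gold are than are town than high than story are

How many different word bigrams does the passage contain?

30

38 tokens → 37 bigram windows in total.
Repeated bigrams (each contributes count−1 duplicates):
  narrow teacher: 2
  story hear: 2
  story story: 2
  teacher narrow: 2
  than story: 2
  town narrow: 2
  town town: 2
7 duplicate windows → 37 − 7 = 30 distinct.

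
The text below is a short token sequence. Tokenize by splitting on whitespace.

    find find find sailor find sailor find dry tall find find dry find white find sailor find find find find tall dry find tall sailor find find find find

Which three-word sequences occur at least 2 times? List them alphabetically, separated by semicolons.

Trigram counts meeting the condition (at least 2 times):
  find find find: 5
  find sailor find: 3
  sailor find find: 2

find find find; find sailor find; sailor find find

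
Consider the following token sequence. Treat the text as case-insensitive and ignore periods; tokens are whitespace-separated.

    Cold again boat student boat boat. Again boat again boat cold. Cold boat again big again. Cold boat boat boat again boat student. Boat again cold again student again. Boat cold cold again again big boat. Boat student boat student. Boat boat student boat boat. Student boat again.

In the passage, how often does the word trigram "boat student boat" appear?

Scanning the 46 overlapping trigram windows for "boat student boat":
  position 3–5: boat student boat
  position 22–24: boat student boat
  position 37–39: boat student boat
  position 39–41: boat student boat
  position 42–44: boat student boat
  position 45–47: boat student boat

6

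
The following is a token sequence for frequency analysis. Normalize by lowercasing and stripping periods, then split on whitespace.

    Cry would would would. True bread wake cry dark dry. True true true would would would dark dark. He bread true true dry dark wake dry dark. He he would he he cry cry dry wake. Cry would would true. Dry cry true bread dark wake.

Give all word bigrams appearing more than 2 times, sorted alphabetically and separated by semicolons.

true true; would would

Bigram counts meeting the condition (more than 2 times):
  true true: 3
  would would: 5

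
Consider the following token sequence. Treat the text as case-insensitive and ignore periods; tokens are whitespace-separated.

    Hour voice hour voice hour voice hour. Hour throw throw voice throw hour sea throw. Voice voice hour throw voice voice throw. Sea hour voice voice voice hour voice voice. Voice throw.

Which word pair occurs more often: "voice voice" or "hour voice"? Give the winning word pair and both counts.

"voice voice" (6 vs 5)

"voice voice": 6 occurrences
"hour voice": 5 occurrences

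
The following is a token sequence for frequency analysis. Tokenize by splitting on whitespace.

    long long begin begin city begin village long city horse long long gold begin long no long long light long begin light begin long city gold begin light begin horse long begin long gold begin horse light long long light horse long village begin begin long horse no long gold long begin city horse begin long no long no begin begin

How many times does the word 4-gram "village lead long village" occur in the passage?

0

Scanning the 58 overlapping 4-gram windows for "village lead long village":
  (none found)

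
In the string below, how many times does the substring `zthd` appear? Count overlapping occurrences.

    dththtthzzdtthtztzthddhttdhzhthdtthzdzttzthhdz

1

Sliding a length-4 window over the 46 characters (43 positions):
  position 18–21: zthd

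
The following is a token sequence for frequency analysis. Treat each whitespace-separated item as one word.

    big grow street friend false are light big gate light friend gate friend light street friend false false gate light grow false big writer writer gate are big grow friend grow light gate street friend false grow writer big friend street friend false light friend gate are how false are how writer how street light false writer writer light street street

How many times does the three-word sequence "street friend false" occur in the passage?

Scanning the 59 overlapping trigram windows for "street friend false":
  position 3–5: street friend false
  position 15–17: street friend false
  position 34–36: street friend false
  position 41–43: street friend false

4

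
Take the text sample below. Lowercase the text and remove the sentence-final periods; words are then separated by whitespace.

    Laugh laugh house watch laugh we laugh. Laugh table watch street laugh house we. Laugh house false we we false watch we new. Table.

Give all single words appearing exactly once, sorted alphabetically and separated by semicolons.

Unigram counts meeting the condition (exactly once):
  new: 1
  street: 1

new; street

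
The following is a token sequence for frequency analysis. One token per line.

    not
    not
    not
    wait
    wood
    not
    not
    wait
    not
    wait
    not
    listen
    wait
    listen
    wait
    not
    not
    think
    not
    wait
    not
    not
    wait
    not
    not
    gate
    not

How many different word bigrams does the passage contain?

12

27 tokens → 26 bigram windows in total.
Repeated bigrams (each contributes count−1 duplicates):
  not not: 6
  not wait: 5
  wait not: 5
  listen wait: 2
14 duplicate windows → 26 − 14 = 12 distinct.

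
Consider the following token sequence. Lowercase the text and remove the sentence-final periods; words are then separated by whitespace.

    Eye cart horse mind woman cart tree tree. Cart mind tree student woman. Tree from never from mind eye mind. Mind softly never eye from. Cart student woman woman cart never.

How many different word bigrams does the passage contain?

31 tokens → 30 bigram windows in total.
Repeated bigrams (each contributes count−1 duplicates):
  student woman: 2
  woman cart: 2
2 duplicate windows → 30 − 2 = 28 distinct.

28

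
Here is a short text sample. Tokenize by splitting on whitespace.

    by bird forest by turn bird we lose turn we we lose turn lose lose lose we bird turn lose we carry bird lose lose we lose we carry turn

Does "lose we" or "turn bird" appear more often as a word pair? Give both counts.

"lose we" (4 vs 1)

"lose we": 4 occurrences
"turn bird": 1 occurrence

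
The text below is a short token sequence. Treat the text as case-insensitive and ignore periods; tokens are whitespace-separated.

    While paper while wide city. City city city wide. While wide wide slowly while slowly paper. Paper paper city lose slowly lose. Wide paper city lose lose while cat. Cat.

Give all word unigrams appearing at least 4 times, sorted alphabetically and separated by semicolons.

Unigram counts meeting the condition (at least 4 times):
  city: 6
  lose: 4
  paper: 5
  while: 5
  wide: 5

city; lose; paper; while; wide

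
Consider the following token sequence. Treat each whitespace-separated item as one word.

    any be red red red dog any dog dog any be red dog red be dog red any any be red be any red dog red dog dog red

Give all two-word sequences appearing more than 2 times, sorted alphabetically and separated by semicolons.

any be; be red; dog red; red dog

Bigram counts meeting the condition (more than 2 times):
  any be: 3
  be red: 3
  dog red: 4
  red dog: 4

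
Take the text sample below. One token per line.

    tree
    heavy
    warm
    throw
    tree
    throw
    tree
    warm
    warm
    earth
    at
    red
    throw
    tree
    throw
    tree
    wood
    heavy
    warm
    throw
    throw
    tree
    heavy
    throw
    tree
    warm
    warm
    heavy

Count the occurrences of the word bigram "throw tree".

Scanning the 27 overlapping bigram windows for "throw tree":
  position 4–5: throw tree
  position 6–7: throw tree
  position 13–14: throw tree
  position 15–16: throw tree
  position 21–22: throw tree
  position 24–25: throw tree

6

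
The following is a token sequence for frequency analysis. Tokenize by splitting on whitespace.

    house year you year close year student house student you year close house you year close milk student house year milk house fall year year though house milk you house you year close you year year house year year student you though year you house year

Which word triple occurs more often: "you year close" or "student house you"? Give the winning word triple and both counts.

"you year close": 4 occurrences
"student house you": 0 occurrences

"you year close" (4 vs 0)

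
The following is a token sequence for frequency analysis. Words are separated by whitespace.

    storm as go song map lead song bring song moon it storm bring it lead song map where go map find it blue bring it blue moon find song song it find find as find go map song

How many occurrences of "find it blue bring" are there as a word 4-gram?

Scanning the 35 overlapping 4-gram windows for "find it blue bring":
  position 21–24: find it blue bring

1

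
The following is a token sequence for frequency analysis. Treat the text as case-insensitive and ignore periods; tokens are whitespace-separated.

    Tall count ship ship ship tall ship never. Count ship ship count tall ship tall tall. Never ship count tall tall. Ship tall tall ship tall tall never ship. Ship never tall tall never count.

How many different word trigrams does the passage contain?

35 tokens → 33 trigram windows in total.
Repeated trigrams (each contributes count−1 duplicates):
  ship tall tall: 3
  tall ship tall: 3
  tall tall never: 3
  count ship ship: 2
  ship count tall: 2
  tall never ship: 2
  tall tall ship: 2
10 duplicate windows → 33 − 10 = 23 distinct.

23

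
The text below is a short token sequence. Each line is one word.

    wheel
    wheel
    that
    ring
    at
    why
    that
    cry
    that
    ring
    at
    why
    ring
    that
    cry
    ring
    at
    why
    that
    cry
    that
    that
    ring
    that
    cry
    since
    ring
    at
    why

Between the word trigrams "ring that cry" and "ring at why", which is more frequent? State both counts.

"ring that cry": 2 occurrences
"ring at why": 4 occurrences

"ring at why" (4 vs 2)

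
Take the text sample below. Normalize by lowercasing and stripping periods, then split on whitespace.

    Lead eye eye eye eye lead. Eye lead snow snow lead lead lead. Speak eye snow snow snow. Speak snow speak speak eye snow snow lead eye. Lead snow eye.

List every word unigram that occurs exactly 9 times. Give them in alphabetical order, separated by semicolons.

eye; snow

Unigram counts meeting the condition (exactly 9 times):
  eye: 9
  snow: 9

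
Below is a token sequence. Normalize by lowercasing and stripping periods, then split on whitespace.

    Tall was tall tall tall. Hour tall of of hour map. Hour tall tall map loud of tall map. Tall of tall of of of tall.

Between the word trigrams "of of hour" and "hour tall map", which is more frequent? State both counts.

"of of hour" (1 vs 0)

"of of hour": 1 occurrence
"hour tall map": 0 occurrences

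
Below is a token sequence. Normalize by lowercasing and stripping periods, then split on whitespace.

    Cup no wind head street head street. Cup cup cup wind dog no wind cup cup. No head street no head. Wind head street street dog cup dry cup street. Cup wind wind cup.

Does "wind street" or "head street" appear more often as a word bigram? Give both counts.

"wind street": 0 occurrences
"head street": 4 occurrences

"head street" (4 vs 0)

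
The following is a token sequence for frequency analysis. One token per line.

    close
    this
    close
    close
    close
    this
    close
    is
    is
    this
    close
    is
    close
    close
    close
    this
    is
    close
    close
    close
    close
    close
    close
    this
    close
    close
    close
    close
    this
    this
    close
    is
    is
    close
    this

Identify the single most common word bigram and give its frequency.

Bigram frequencies (highest first):
  close close: 12
  close this: 6
  this close: 5
  close is: 3
  is close: 3
  is is: 2
  … (3 more, each ≤ 1)

"close close", 12 times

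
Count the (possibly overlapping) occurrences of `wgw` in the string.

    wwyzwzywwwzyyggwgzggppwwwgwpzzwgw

Sliding a length-3 window over the 33 characters (31 positions):
  position 25–27: wgw
  position 31–33: wgw

2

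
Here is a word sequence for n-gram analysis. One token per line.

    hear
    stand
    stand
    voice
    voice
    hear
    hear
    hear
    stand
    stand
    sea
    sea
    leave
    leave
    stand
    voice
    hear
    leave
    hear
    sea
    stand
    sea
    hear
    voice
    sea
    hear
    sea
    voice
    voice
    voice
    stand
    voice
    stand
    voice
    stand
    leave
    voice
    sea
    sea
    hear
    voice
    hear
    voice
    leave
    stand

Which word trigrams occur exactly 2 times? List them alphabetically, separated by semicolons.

hear stand stand; sea hear voice; stand voice stand; voice stand voice

Trigram counts meeting the condition (exactly 2 times):
  hear stand stand: 2
  sea hear voice: 2
  stand voice stand: 2
  voice stand voice: 2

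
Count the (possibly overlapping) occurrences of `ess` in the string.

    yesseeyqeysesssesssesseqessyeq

Sliding a length-3 window over the 30 characters (28 positions):
  position 2–4: ess
  position 12–14: ess
  position 16–18: ess
  position 20–22: ess
  position 25–27: ess

5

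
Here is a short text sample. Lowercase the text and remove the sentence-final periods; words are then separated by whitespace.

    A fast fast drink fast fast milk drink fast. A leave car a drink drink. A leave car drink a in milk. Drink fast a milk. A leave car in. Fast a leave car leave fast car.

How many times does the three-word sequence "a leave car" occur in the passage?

Scanning the 35 overlapping trigram windows for "a leave car":
  position 10–12: a leave car
  position 16–18: a leave car
  position 27–29: a leave car
  position 32–34: a leave car

4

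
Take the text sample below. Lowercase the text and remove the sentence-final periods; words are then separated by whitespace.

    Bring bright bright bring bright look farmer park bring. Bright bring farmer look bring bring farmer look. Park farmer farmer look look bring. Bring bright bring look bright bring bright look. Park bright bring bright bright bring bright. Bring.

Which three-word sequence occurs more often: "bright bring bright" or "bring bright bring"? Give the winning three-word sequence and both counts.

"bright bring bright": 4 occurrences
"bring bright bring": 3 occurrences

"bright bring bright" (4 vs 3)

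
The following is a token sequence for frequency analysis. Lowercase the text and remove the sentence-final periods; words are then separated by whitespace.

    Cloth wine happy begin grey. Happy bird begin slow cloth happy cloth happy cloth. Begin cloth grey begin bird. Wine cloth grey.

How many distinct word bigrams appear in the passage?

22 tokens → 21 bigram windows in total.
Repeated bigrams (each contributes count−1 duplicates):
  cloth grey: 2
  cloth happy: 2
  happy cloth: 2
3 duplicate windows → 21 − 3 = 18 distinct.

18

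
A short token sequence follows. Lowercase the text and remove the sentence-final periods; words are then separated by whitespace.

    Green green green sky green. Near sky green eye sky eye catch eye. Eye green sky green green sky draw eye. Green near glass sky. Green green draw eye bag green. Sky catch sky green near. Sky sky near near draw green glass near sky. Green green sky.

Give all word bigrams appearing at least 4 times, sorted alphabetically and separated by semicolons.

Bigram counts meeting the condition (at least 4 times):
  green green: 5
  green sky: 5
  sky green: 6

green green; green sky; sky green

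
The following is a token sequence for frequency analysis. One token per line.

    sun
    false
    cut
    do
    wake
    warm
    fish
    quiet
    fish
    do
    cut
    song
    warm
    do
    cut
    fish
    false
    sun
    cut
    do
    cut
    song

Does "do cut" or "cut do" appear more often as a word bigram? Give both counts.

"do cut": 3 occurrences
"cut do": 2 occurrences

"do cut" (3 vs 2)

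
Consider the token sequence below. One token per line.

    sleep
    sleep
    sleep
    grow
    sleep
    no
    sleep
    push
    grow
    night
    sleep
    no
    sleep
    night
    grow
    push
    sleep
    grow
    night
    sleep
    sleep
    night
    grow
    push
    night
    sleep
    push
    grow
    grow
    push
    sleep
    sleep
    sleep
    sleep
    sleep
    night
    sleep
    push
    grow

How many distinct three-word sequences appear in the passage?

25

39 tokens → 37 trigram windows in total.
Repeated trigrams (each contributes count−1 duplicates):
  sleep sleep sleep: 4
  sleep push grow: 3
  grow night sleep: 2
  grow push sleep: 2
  night grow push: 2
  night sleep push: 2
  sleep night grow: 2
  sleep no sleep: 2
  … (1 more repeated)
12 duplicate windows → 37 − 12 = 25 distinct.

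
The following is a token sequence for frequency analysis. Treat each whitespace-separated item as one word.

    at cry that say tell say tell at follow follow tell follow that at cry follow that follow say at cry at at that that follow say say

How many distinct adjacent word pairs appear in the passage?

28 tokens → 27 bigram windows in total.
Repeated bigrams (each contributes count−1 duplicates):
  at cry: 3
  follow say: 2
  follow that: 2
  say tell: 2
  that follow: 2
6 duplicate windows → 27 − 6 = 21 distinct.

21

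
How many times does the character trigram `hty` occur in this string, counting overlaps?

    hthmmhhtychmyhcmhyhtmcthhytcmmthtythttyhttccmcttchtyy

3

Sliding a length-3 window over the 53 characters (51 positions):
  position 7–9: hty
  position 32–34: hty
  position 50–52: hty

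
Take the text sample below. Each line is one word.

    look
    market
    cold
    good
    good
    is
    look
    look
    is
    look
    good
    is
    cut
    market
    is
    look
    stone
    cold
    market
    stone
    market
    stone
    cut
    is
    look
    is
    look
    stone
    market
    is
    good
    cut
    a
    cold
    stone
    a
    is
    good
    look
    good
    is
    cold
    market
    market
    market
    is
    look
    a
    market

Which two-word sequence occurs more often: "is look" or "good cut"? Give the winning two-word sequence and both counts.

"is look" (6 vs 1)

"is look": 6 occurrences
"good cut": 1 occurrence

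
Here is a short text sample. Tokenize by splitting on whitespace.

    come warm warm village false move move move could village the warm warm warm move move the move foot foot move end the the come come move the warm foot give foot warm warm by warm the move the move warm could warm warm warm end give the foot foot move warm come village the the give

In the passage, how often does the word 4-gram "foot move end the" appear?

Scanning the 54 overlapping 4-gram windows for "foot move end the":
  position 20–23: foot move end the

1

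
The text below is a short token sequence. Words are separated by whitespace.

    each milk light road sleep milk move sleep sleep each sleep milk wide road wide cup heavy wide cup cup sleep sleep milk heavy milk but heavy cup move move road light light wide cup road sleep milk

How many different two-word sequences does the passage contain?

30

38 tokens → 37 bigram windows in total.
Repeated bigrams (each contributes count−1 duplicates):
  sleep milk: 4
  wide cup: 3
  road sleep: 2
  sleep sleep: 2
7 duplicate windows → 37 − 7 = 30 distinct.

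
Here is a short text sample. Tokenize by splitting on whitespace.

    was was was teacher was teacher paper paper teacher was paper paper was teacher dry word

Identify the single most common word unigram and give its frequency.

Unigram frequencies (highest first):
  was: 6
  teacher: 4
  paper: 4
  dry: 1
  word: 1

"was", 6 times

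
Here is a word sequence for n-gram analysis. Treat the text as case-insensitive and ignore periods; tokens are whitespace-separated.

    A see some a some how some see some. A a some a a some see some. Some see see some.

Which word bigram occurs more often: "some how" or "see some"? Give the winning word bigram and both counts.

"see some" (4 vs 1)

"some how": 1 occurrence
"see some": 4 occurrences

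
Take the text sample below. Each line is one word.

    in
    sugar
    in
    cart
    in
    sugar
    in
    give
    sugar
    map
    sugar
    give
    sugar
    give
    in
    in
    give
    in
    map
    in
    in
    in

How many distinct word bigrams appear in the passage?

22 tokens → 21 bigram windows in total.
Repeated bigrams (each contributes count−1 duplicates):
  in in: 3
  give in: 2
  give sugar: 2
  in give: 2
  in sugar: 2
  sugar give: 2
  sugar in: 2
8 duplicate windows → 21 − 8 = 13 distinct.

13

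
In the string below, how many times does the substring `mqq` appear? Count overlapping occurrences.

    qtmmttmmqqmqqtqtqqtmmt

Sliding a length-3 window over the 22 characters (20 positions):
  position 8–10: mqq
  position 11–13: mqq

2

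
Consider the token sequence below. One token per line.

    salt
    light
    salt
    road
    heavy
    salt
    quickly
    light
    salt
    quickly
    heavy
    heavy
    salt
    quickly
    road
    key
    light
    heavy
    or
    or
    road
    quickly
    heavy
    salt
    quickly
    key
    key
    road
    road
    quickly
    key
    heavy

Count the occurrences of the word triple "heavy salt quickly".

Scanning the 30 overlapping trigram windows for "heavy salt quickly":
  position 5–7: heavy salt quickly
  position 12–14: heavy salt quickly
  position 23–25: heavy salt quickly

3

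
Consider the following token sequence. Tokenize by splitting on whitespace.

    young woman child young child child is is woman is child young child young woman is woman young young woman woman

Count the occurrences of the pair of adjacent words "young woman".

Scanning the 20 overlapping bigram windows for "young woman":
  position 1–2: young woman
  position 14–15: young woman
  position 19–20: young woman

3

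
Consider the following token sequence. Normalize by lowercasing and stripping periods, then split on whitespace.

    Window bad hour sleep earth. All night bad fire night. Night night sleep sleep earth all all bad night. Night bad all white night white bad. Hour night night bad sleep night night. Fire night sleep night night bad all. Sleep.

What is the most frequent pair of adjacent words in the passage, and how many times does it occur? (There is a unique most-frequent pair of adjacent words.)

Bigram frequencies (highest first):
  night night: 6
  night bad: 4
  bad hour: 2
  sleep earth: 2
  earth all: 2
  fire night: 2
  … (19 more, each ≤ 2)

"night night", 6 times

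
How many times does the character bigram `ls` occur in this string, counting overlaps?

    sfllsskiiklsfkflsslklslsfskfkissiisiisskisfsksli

Sliding a length-2 window over the 48 characters (47 positions):
  position 4–5: ls
  position 11–12: ls
  position 16–17: ls
  position 21–22: ls
  position 23–24: ls

5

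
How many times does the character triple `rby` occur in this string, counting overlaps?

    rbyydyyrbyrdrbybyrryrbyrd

Sliding a length-3 window over the 25 characters (23 positions):
  position 1–3: rby
  position 8–10: rby
  position 13–15: rby
  position 21–23: rby

4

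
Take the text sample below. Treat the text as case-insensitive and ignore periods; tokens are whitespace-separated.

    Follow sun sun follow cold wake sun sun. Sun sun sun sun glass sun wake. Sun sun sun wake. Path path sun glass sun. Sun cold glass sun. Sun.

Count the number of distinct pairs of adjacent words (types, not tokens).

29 tokens → 28 bigram windows in total.
Repeated bigrams (each contributes count−1 duplicates):
  sun sun: 10
  glass sun: 3
  sun glass: 2
  sun wake: 2
  wake sun: 2
14 duplicate windows → 28 − 14 = 14 distinct.

14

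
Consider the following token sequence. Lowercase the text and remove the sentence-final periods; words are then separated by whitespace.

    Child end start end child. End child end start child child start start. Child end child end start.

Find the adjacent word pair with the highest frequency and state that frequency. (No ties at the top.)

Bigram frequencies (highest first):
  child end: 5
  end start: 3
  end child: 3
  start child: 2
  start end: 1
  child child: 1
  … (2 more, each ≤ 1)

"child end", 5 times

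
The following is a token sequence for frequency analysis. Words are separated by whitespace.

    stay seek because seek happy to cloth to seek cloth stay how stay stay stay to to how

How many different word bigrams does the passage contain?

16

18 tokens → 17 bigram windows in total.
Repeated bigrams (each contributes count−1 duplicates):
  stay stay: 2
1 duplicate windows → 17 − 1 = 16 distinct.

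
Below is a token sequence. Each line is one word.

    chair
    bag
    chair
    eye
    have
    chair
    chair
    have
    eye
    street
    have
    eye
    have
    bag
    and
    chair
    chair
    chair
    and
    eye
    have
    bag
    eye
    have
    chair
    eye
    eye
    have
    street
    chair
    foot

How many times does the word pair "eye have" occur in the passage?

Scanning the 30 overlapping bigram windows for "eye have":
  position 4–5: eye have
  position 12–13: eye have
  position 20–21: eye have
  position 23–24: eye have
  position 27–28: eye have

5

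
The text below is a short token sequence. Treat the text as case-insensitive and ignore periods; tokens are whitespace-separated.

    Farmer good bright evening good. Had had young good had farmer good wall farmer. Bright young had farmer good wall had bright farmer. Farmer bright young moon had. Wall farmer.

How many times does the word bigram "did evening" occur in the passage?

0

Scanning the 29 overlapping bigram windows for "did evening":
  (none found)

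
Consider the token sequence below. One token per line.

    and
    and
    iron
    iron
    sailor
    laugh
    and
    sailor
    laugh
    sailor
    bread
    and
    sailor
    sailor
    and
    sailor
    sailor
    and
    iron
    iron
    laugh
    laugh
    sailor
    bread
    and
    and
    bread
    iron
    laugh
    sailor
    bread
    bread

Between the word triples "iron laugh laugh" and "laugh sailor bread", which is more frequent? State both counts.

"laugh sailor bread" (3 vs 1)

"iron laugh laugh": 1 occurrence
"laugh sailor bread": 3 occurrences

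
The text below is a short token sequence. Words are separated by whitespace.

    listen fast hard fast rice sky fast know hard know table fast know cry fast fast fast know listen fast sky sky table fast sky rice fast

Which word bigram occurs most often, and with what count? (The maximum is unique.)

Bigram frequencies (highest first):
  fast know: 3
  listen fast: 2
  table fast: 2
  fast fast: 2
  fast sky: 2
  fast hard: 1
  … (14 more, each ≤ 1)

"fast know", 3 times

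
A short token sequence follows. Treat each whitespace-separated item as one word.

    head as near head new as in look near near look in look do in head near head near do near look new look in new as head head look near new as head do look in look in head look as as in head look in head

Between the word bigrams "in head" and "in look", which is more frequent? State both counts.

"in head": 4 occurrences
"in look": 3 occurrences

"in head" (4 vs 3)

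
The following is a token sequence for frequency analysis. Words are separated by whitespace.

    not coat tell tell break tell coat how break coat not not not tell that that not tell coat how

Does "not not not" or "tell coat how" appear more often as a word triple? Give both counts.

"tell coat how" (2 vs 1)

"not not not": 1 occurrence
"tell coat how": 2 occurrences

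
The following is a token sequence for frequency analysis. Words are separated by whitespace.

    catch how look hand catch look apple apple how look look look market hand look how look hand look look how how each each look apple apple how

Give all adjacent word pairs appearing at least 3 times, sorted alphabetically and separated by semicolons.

how look; look look

Bigram counts meeting the condition (at least 3 times):
  how look: 3
  look look: 3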